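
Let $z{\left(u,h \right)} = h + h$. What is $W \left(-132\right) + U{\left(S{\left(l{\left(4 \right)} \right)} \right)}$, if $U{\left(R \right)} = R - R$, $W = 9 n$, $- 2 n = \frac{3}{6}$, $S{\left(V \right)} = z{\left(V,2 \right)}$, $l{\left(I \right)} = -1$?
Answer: $297$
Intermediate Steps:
$z{\left(u,h \right)} = 2 h$
$S{\left(V \right)} = 4$ ($S{\left(V \right)} = 2 \cdot 2 = 4$)
$n = - \frac{1}{4}$ ($n = - \frac{3 \cdot \frac{1}{6}}{2} = \left(- \frac{1}{2}\right) \frac{1}{2} = - \frac{1}{4} \approx -0.25$)
$W = - \frac{9}{4}$ ($W = 9 \left(- \frac{1}{4}\right) = - \frac{9}{4} \approx -2.25$)
$U{\left(R \right)} = 0$
$W \left(-132\right) + U{\left(S{\left(l{\left(4 \right)} \right)} \right)} = \left(- \frac{9}{4}\right) \left(-132\right) + 0 = 297 + 0 = 297$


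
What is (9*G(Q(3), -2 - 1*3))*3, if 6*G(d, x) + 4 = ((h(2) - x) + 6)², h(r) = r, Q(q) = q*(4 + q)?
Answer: 1485/2 ≈ 742.50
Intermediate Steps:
G(d, x) = -⅔ + (8 - x)²/6 (G(d, x) = -⅔ + ((2 - x) + 6)²/6 = -⅔ + (8 - x)²/6)
(9*G(Q(3), -2 - 1*3))*3 = (9*(-⅔ + (8 - (-2 - 1*3))²/6))*3 = (9*(-⅔ + (8 - (-2 - 3))²/6))*3 = (9*(-⅔ + (8 - 1*(-5))²/6))*3 = (9*(-⅔ + (8 + 5)²/6))*3 = (9*(-⅔ + (⅙)*13²))*3 = (9*(-⅔ + (⅙)*169))*3 = (9*(-⅔ + 169/6))*3 = (9*(55/2))*3 = (495/2)*3 = 1485/2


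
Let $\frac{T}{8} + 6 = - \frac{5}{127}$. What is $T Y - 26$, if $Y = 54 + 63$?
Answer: $- \frac{721214}{127} \approx -5678.9$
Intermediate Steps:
$Y = 117$
$T = - \frac{6136}{127}$ ($T = -48 + 8 \left(- \frac{5}{127}\right) = -48 - \frac{40}{127} = - \frac{6136}{127} \approx -48.315$)
$T Y - 26 = \left(- \frac{6136}{127}\right) 117 - 26 = - \frac{717912}{127} - 26 = - \frac{721214}{127}$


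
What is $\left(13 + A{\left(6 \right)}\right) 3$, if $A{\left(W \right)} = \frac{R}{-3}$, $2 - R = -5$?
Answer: $32$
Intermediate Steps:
$R = 7$ ($R = 2 - -5 = 2 + 5 = 7$)
$A{\left(W \right)} = - \frac{7}{3}$ ($A{\left(W \right)} = \frac{7}{-3} = 7 \left(- \frac{1}{3}\right) = - \frac{7}{3}$)
$\left(13 + A{\left(6 \right)}\right) 3 = \left(13 - \frac{7}{3}\right) 3 = \frac{32}{3} \cdot 3 = 32$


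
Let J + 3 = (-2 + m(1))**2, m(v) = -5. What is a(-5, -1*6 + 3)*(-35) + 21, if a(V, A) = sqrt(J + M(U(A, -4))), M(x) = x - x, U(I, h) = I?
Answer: 21 - 35*sqrt(46) ≈ -216.38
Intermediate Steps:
M(x) = 0
J = 46 (J = -3 + (-2 - 5)**2 = -3 + (-7)**2 = -3 + 49 = 46)
a(V, A) = sqrt(46) (a(V, A) = sqrt(46 + 0) = sqrt(46))
a(-5, -1*6 + 3)*(-35) + 21 = sqrt(46)*(-35) + 21 = -35*sqrt(46) + 21 = 21 - 35*sqrt(46)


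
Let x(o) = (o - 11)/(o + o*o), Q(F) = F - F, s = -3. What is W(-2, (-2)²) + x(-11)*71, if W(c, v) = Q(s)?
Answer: -71/5 ≈ -14.200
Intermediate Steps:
Q(F) = 0
W(c, v) = 0
x(o) = (-11 + o)/(o + o²)
W(-2, (-2)²) + x(-11)*71 = 0 + ((-11 - 11)/((-11)*(1 - 11)))*71 = 0 - 1/11*(-22)/(-10)*71 = 0 - 1/11*(-⅒)*(-22)*71 = 0 - ⅕*71 = 0 - 71/5 = -71/5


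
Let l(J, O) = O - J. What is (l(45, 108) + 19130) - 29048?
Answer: -9855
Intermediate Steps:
(l(45, 108) + 19130) - 29048 = ((108 - 1*45) + 19130) - 29048 = ((108 - 45) + 19130) - 29048 = (63 + 19130) - 29048 = 19193 - 29048 = -9855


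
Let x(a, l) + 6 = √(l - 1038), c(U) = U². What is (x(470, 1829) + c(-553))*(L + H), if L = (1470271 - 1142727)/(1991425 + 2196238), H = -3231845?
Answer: -4138700310763509873/4187663 - 13533877400691*√791/4187663 ≈ -9.8840e+11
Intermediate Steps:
L = 327544/4187663 ≈ 0.078216
x(a, l) = -6 + √(-1038 + l) (x(a, l) = -6 + √(l - 1038) = -6 + √(-1038 + l))
(x(470, 1829) + c(-553))*(L + H) = ((-6 + √(-1038 + 1829)) + (-553)²)*(327544/4187663 - 3231845) = ((-6 + √791) + 305809)*(-13533877400691/4187663) = (305803 + √791)*(-13533877400691/4187663) = -4138700310763509873/4187663 - 13533877400691*√791/4187663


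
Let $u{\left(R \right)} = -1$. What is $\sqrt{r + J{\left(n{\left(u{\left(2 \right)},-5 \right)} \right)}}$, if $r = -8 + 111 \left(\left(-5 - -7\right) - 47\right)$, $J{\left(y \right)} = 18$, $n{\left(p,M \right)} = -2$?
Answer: $i \sqrt{4985} \approx 70.604 i$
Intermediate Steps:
$r = -5003$ ($r = -8 + 111 \left(\left(-5 + 7\right) - 47\right) = -8 + 111 \left(2 - 47\right) = -8 + 111 \left(-45\right) = -8 - 4995 = -5003$)
$\sqrt{r + J{\left(n{\left(u{\left(2 \right)},-5 \right)} \right)}} = \sqrt{-5003 + 18} = \sqrt{-4985} = i \sqrt{4985}$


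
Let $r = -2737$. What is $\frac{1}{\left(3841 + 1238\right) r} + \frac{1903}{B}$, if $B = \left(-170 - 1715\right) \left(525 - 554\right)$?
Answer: $\frac{26453972704}{759910355295} \approx 0.034812$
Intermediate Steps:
$B = 54665$ ($B = \left(-1885\right) \left(-29\right) = 54665$)
$\frac{1}{\left(3841 + 1238\right) r} + \frac{1903}{B} = \frac{1}{\left(3841 + 1238\right) \left(-2737\right)} + \frac{1903}{54665} = \frac{1}{5079} \left(- \frac{1}{2737}\right) + 1903 \cdot \frac{1}{54665} = \frac{1}{5079} \left(- \frac{1}{2737}\right) + \frac{1903}{54665} = - \frac{1}{13901223} + \frac{1903}{54665} = \frac{26453972704}{759910355295}$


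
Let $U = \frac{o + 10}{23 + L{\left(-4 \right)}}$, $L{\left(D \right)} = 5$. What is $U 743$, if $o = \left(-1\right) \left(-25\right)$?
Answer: $\frac{3715}{4} \approx 928.75$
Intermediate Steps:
$o = 25$
$U = \frac{5}{4}$ ($U = \frac{25 + 10}{23 + 5} = \frac{35}{28} = 35 \cdot \frac{1}{28} = \frac{5}{4} \approx 1.25$)
$U 743 = \frac{5}{4} \cdot 743 = \frac{3715}{4}$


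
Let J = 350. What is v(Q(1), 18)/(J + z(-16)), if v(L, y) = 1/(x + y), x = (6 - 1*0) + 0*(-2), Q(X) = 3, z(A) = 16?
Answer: 1/8784 ≈ 0.00011384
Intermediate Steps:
x = 6 (x = (6 + 0) + 0 = 6 + 0 = 6)
v(L, y) = 1/(6 + y)
v(Q(1), 18)/(J + z(-16)) = 1/((350 + 16)*(6 + 18)) = 1/(366*24) = (1/366)*(1/24) = 1/8784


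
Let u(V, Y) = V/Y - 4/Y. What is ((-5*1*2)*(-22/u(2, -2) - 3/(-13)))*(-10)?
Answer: -28300/13 ≈ -2176.9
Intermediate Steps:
u(V, Y) = -4/Y + V/Y
((-5*1*2)*(-22/u(2, -2) - 3/(-13)))*(-10) = ((-5*1*2)*(-22*(-2/(-4 + 2)) - 3/(-13)))*(-10) = ((-5*2)*(-22/((-1/2*(-2))) - 3*(-1/13)))*(-10) = -10*(-22/1 + 3/13)*(-10) = -10*(-22*1 + 3/13)*(-10) = -10*(-22 + 3/13)*(-10) = -10*(-283/13)*(-10) = (2830/13)*(-10) = -28300/13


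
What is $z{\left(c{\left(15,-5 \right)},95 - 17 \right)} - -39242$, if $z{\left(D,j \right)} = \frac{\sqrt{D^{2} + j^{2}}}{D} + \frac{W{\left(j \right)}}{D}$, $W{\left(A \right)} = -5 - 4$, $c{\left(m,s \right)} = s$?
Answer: $\frac{196219}{5} - \frac{\sqrt{6109}}{5} \approx 39228.0$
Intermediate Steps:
$W{\left(A \right)} = -9$
$z{\left(D,j \right)} = - \frac{9}{D} + \frac{\sqrt{D^{2} + j^{2}}}{D}$ ($z{\left(D,j \right)} = \frac{\sqrt{D^{2} + j^{2}}}{D} - \frac{9}{D} = - \frac{9}{D} + \frac{\sqrt{D^{2} + j^{2}}}{D}$)
$z{\left(c{\left(15,-5 \right)},95 - 17 \right)} - -39242 = \frac{-9 + \sqrt{\left(-5\right)^{2} + \left(95 - 17\right)^{2}}}{-5} - -39242 = - \frac{-9 + \sqrt{25 + \left(95 - 17\right)^{2}}}{5} + 39242 = - \frac{-9 + \sqrt{25 + 78^{2}}}{5} + 39242 = - \frac{-9 + \sqrt{25 + 6084}}{5} + 39242 = - \frac{-9 + \sqrt{6109}}{5} + 39242 = \left(\frac{9}{5} - \frac{\sqrt{6109}}{5}\right) + 39242 = \frac{196219}{5} - \frac{\sqrt{6109}}{5}$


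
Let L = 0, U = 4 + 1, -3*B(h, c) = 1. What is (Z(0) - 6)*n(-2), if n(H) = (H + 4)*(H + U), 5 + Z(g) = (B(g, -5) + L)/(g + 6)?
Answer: -199/3 ≈ -66.333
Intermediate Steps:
B(h, c) = -1/3 (B(h, c) = -1/3*1 = -1/3)
U = 5
Z(g) = -5 - 1/(3*(6 + g)) (Z(g) = -5 + (-1/3 + 0)/(g + 6) = -5 - 1/(3*(6 + g)))
n(H) = (4 + H)*(5 + H) (n(H) = (H + 4)*(H + 5) = (4 + H)*(5 + H))
(Z(0) - 6)*n(-2) = ((-91 - 15*0)/(3*(6 + 0)) - 6)*(20 + (-2)**2 + 9*(-2)) = ((1/3)*(-91 + 0)/6 - 6)*(20 + 4 - 18) = ((1/3)*(1/6)*(-91) - 6)*6 = (-91/18 - 6)*6 = -199/18*6 = -199/3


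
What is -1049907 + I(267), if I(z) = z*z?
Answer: -978618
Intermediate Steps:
I(z) = z**2
-1049907 + I(267) = -1049907 + 267**2 = -1049907 + 71289 = -978618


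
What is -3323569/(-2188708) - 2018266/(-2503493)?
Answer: 12737926666845/5479415157044 ≈ 2.3247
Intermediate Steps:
-3323569/(-2188708) - 2018266/(-2503493) = -3323569*(-1/2188708) - 2018266*(-1/2503493) = 3323569/2188708 + 2018266/2503493 = 12737926666845/5479415157044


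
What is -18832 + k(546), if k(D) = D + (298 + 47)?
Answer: -17941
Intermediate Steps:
k(D) = 345 + D (k(D) = D + 345 = 345 + D)
-18832 + k(546) = -18832 + (345 + 546) = -18832 + 891 = -17941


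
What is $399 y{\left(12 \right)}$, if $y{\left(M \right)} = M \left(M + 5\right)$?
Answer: $81396$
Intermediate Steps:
$y{\left(M \right)} = M \left(5 + M\right)$
$399 y{\left(12 \right)} = 399 \cdot 12 \left(5 + 12\right) = 399 \cdot 12 \cdot 17 = 399 \cdot 204 = 81396$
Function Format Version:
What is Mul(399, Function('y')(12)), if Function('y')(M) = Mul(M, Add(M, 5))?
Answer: 81396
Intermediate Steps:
Function('y')(M) = Mul(M, Add(5, M))
Mul(399, Function('y')(12)) = Mul(399, Mul(12, Add(5, 12))) = Mul(399, Mul(12, 17)) = Mul(399, 204) = 81396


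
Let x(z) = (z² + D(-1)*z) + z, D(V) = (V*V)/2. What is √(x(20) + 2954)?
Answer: 6*√94 ≈ 58.172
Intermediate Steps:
D(V) = V²/2 (D(V) = V²*(½) = V²/2)
x(z) = z² + 3*z/2 (x(z) = (z² + ((½)*(-1)²)*z) + z = (z² + ((½)*1)*z) + z = (z² + z/2) + z = z² + 3*z/2)
√(x(20) + 2954) = √((½)*20*(3 + 2*20) + 2954) = √((½)*20*(3 + 40) + 2954) = √((½)*20*43 + 2954) = √(430 + 2954) = √3384 = 6*√94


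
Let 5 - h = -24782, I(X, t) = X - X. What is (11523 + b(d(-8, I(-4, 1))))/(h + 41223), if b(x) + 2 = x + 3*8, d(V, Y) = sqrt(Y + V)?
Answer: 2309/13202 + I*sqrt(2)/33005 ≈ 0.1749 + 4.2848e-5*I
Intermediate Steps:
I(X, t) = 0
d(V, Y) = sqrt(V + Y)
b(x) = 22 + x (b(x) = -2 + (x + 3*8) = -2 + (x + 24) = -2 + (24 + x) = 22 + x)
h = 24787 (h = 5 - 1*(-24782) = 5 + 24782 = 24787)
(11523 + b(d(-8, I(-4, 1))))/(h + 41223) = (11523 + (22 + sqrt(-8 + 0)))/(24787 + 41223) = (11523 + (22 + sqrt(-8)))/66010 = (11523 + (22 + 2*I*sqrt(2)))*(1/66010) = (11545 + 2*I*sqrt(2))*(1/66010) = 2309/13202 + I*sqrt(2)/33005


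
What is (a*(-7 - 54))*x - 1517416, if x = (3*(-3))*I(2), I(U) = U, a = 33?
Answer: -1481182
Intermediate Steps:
x = -18 (x = (3*(-3))*2 = -9*2 = -18)
(a*(-7 - 54))*x - 1517416 = (33*(-7 - 54))*(-18) - 1517416 = (33*(-61))*(-18) - 1517416 = -2013*(-18) - 1517416 = 36234 - 1517416 = -1481182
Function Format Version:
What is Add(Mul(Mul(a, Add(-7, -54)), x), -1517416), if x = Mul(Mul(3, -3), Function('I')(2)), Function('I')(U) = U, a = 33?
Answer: -1481182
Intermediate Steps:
x = -18 (x = Mul(Mul(3, -3), 2) = Mul(-9, 2) = -18)
Add(Mul(Mul(a, Add(-7, -54)), x), -1517416) = Add(Mul(Mul(33, Add(-7, -54)), -18), -1517416) = Add(Mul(Mul(33, -61), -18), -1517416) = Add(Mul(-2013, -18), -1517416) = Add(36234, -1517416) = -1481182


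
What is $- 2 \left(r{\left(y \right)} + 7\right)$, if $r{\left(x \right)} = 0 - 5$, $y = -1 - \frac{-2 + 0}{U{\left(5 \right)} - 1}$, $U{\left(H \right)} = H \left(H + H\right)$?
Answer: $-4$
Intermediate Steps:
$U{\left(H \right)} = 2 H^{2}$ ($U{\left(H \right)} = H 2 H = 2 H^{2}$)
$y = - \frac{47}{49}$ ($y = -1 - \frac{-2 + 0}{2 \cdot 5^{2} - 1} = -1 - - \frac{2}{2 \cdot 25 - 1} = -1 - - \frac{2}{50 - 1} = -1 - - \frac{2}{49} = -1 + \frac{2}{49} = - \frac{47}{49} \approx -0.95918$)
$r{\left(x \right)} = -5$ ($r{\left(x \right)} = 0 - 5 = -5$)
$- 2 \left(r{\left(y \right)} + 7\right) = - 2 \left(-5 + 7\right) = \left(-2\right) 2 = -4$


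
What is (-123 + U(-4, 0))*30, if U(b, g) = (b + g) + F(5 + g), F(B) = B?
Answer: -3660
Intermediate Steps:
U(b, g) = 5 + b + 2*g (U(b, g) = (b + g) + (5 + g) = 5 + b + 2*g)
(-123 + U(-4, 0))*30 = (-123 + (5 - 4 + 2*0))*30 = (-123 + (5 - 4 + 0))*30 = (-123 + 1)*30 = -122*30 = -3660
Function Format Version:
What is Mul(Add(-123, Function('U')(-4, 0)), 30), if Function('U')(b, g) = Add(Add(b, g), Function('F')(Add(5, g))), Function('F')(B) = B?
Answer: -3660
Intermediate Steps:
Function('U')(b, g) = Add(5, b, Mul(2, g)) (Function('U')(b, g) = Add(Add(b, g), Add(5, g)) = Add(5, b, Mul(2, g)))
Mul(Add(-123, Function('U')(-4, 0)), 30) = Mul(Add(-123, Add(5, -4, Mul(2, 0))), 30) = Mul(Add(-123, Add(5, -4, 0)), 30) = Mul(Add(-123, 1), 30) = Mul(-122, 30) = -3660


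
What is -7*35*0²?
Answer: 0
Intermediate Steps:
-7*35*0² = -245*0 = 0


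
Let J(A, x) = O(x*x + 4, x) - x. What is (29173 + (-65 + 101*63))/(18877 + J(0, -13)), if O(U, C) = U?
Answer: 35471/19063 ≈ 1.8607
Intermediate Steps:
J(A, x) = 4 + x² - x (J(A, x) = (x*x + 4) - x = (x² + 4) - x = (4 + x²) - x = 4 + x² - x)
(29173 + (-65 + 101*63))/(18877 + J(0, -13)) = (29173 + (-65 + 101*63))/(18877 + (4 + (-13)² - 1*(-13))) = (29173 + (-65 + 6363))/(18877 + (4 + 169 + 13)) = (29173 + 6298)/(18877 + 186) = 35471/19063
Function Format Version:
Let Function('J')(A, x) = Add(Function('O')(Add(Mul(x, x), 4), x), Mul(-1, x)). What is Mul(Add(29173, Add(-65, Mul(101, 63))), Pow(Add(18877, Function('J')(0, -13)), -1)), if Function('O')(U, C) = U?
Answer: Rational(35471, 19063) ≈ 1.8607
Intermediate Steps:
Function('J')(A, x) = Add(4, Pow(x, 2), Mul(-1, x)) (Function('J')(A, x) = Add(Add(Mul(x, x), 4), Mul(-1, x)) = Add(Add(Pow(x, 2), 4), Mul(-1, x)) = Add(Add(4, Pow(x, 2)), Mul(-1, x)) = Add(4, Pow(x, 2), Mul(-1, x)))
Mul(Add(29173, Add(-65, Mul(101, 63))), Pow(Add(18877, Function('J')(0, -13)), -1)) = Mul(Add(29173, Add(-65, Mul(101, 63))), Pow(Add(18877, Add(4, Pow(-13, 2), Mul(-1, -13))), -1)) = Mul(Add(29173, Add(-65, 6363)), Pow(Add(18877, Add(4, 169, 13)), -1)) = Mul(Add(29173, 6298), Pow(Add(18877, 186), -1)) = Mul(35471, Pow(19063, -1)) = Mul(35471, Rational(1, 19063)) = Rational(35471, 19063)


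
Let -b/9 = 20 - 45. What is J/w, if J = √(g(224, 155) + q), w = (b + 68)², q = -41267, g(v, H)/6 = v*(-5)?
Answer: I*√47987/85849 ≈ 0.0025517*I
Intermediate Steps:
b = 225 (b = -9*(20 - 45) = -9*(-25) = 225)
g(v, H) = -30*v (g(v, H) = 6*(v*(-5)) = 6*(-5*v) = -30*v)
w = 85849 (w = (225 + 68)² = 293² = 85849)
J = I*√47987 (J = √(-30*224 - 41267) = √(-6720 - 41267) = √(-47987) = I*√47987 ≈ 219.06*I)
J/w = (I*√47987)/85849 = (I*√47987)*(1/85849) = I*√47987/85849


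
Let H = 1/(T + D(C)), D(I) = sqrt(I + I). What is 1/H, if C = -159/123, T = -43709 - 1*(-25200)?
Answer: -18509 + I*sqrt(4346)/41 ≈ -18509.0 + 1.6079*I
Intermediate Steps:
T = -18509 (T = -43709 + 25200 = -18509)
C = -53/41 (C = -159*1/123 = -53/41 ≈ -1.2927)
D(I) = sqrt(2)*sqrt(I) (D(I) = sqrt(2*I) = sqrt(2)*sqrt(I))
H = 1/(-18509 + I*sqrt(4346)/41) (H = 1/(-18509 + sqrt(2)*sqrt(-53/41)) = 1/(-18509 + sqrt(2)*(I*sqrt(2173)/41)) = 1/(-18509 + I*sqrt(4346)/41) ≈ -5.4028e-5 - 4.7e-9*I)
1/H = 1/(-758869/14045906427 - I*sqrt(4346)/14045906427)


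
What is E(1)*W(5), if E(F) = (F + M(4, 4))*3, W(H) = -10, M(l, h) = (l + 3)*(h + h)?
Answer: -1710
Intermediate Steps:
M(l, h) = 2*h*(3 + l) (M(l, h) = (3 + l)*(2*h) = 2*h*(3 + l))
E(F) = 168 + 3*F (E(F) = (F + 2*4*(3 + 4))*3 = (F + 2*4*7)*3 = (F + 56)*3 = (56 + F)*3 = 168 + 3*F)
E(1)*W(5) = (168 + 3*1)*(-10) = (168 + 3)*(-10) = 171*(-10) = -1710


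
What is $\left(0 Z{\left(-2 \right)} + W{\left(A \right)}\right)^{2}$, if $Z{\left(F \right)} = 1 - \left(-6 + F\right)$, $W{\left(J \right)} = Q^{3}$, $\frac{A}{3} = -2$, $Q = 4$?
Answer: $4096$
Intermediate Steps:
$A = -6$ ($A = 3 \left(-2\right) = -6$)
$W{\left(J \right)} = 64$ ($W{\left(J \right)} = 4^{3} = 64$)
$Z{\left(F \right)} = 7 - F$
$\left(0 Z{\left(-2 \right)} + W{\left(A \right)}\right)^{2} = \left(0 \left(7 - -2\right) + 64\right)^{2} = \left(0 \left(7 + 2\right) + 64\right)^{2} = \left(0 \cdot 9 + 64\right)^{2} = \left(0 + 64\right)^{2} = 64^{2} = 4096$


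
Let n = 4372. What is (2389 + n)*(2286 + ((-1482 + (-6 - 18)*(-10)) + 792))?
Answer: 12413196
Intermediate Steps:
(2389 + n)*(2286 + ((-1482 + (-6 - 18)*(-10)) + 792)) = (2389 + 4372)*(2286 + ((-1482 + (-6 - 18)*(-10)) + 792)) = 6761*(2286 + ((-1482 - 24*(-10)) + 792)) = 6761*(2286 + ((-1482 + 240) + 792)) = 6761*(2286 + (-1242 + 792)) = 6761*(2286 - 450) = 6761*1836 = 12413196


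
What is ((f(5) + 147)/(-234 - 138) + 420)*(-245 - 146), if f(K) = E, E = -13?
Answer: -30518723/186 ≈ -1.6408e+5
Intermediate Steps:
f(K) = -13
((f(5) + 147)/(-234 - 138) + 420)*(-245 - 146) = ((-13 + 147)/(-234 - 138) + 420)*(-245 - 146) = (134/(-372) + 420)*(-391) = (134*(-1/372) + 420)*(-391) = (-67/186 + 420)*(-391) = (78053/186)*(-391) = -30518723/186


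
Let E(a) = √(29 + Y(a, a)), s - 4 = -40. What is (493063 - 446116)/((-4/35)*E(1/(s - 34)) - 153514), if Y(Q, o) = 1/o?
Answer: -1471433608925/4811503590126 + 547715*I*√41/2405751795063 ≈ -0.30582 + 1.4578e-6*I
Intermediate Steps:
s = -36 (s = 4 - 40 = -36)
E(a) = √(29 + 1/a)
(493063 - 446116)/((-4/35)*E(1/(s - 34)) - 153514) = (493063 - 446116)/((-4/35)*√(29 + 1/(1/(-36 - 34))) - 153514) = 46947/((-4*1/35)*√(29 + 1/(1/(-70))) - 153514) = 46947/(-4*√(29 + 1/(-1/70))/35 - 153514) = 46947/(-4*√(29 - 70)/35 - 153514) = 46947/(-4*I*√41/35 - 153514) = 46947/(-153514 - 4*I*√41/35)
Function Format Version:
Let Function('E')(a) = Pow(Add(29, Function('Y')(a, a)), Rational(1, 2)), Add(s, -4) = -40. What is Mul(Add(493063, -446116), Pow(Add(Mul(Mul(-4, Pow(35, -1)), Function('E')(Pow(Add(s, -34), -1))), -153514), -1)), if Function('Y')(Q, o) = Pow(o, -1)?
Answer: Add(Rational(-1471433608925, 4811503590126), Mul(Rational(547715, 2405751795063), I, Pow(41, Rational(1, 2)))) ≈ Add(-0.30582, Mul(1.4578e-6, I))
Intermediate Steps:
s = -36 (s = Add(4, -40) = -36)
Function('E')(a) = Pow(Add(29, Pow(a, -1)), Rational(1, 2))
Mul(Add(493063, -446116), Pow(Add(Mul(Mul(-4, Pow(35, -1)), Function('E')(Pow(Add(s, -34), -1))), -153514), -1)) = Mul(Add(493063, -446116), Pow(Add(Mul(Mul(-4, Pow(35, -1)), Pow(Add(29, Pow(Pow(Add(-36, -34), -1), -1)), Rational(1, 2))), -153514), -1)) = Mul(46947, Pow(Add(Mul(Mul(-4, Rational(1, 35)), Pow(Add(29, Pow(Pow(-70, -1), -1)), Rational(1, 2))), -153514), -1)) = Mul(46947, Pow(Add(Mul(Rational(-4, 35), Pow(Add(29, Pow(Rational(-1, 70), -1)), Rational(1, 2))), -153514), -1)) = Mul(46947, Pow(Add(Mul(Rational(-4, 35), Pow(Add(29, -70), Rational(1, 2))), -153514), -1)) = Mul(46947, Pow(Add(Mul(Rational(-4, 35), Pow(-41, Rational(1, 2))), -153514), -1)) = Mul(46947, Pow(Add(Mul(Rational(-4, 35), Mul(I, Pow(41, Rational(1, 2)))), -153514), -1)) = Mul(46947, Pow(Add(Mul(Rational(-4, 35), I, Pow(41, Rational(1, 2))), -153514), -1)) = Mul(46947, Pow(Add(-153514, Mul(Rational(-4, 35), I, Pow(41, Rational(1, 2)))), -1))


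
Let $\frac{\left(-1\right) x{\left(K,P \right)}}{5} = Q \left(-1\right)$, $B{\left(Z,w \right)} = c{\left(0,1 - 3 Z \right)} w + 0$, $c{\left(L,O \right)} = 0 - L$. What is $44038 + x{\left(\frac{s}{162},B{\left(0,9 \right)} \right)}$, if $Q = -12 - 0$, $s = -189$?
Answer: $43978$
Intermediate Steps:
$c{\left(L,O \right)} = - L$
$Q = -12$ ($Q = -12 + 0 = -12$)
$B{\left(Z,w \right)} = 0$ ($B{\left(Z,w \right)} = \left(-1\right) 0 w + 0 = 0 w + 0 = 0 + 0 = 0$)
$x{\left(K,P \right)} = -60$ ($x{\left(K,P \right)} = - 5 \left(\left(-12\right) \left(-1\right)\right) = \left(-5\right) 12 = -60$)
$44038 + x{\left(\frac{s}{162},B{\left(0,9 \right)} \right)} = 44038 - 60 = 43978$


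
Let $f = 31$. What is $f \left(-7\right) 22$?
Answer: $-4774$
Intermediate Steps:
$f \left(-7\right) 22 = 31 \left(-7\right) 22 = \left(-217\right) 22 = -4774$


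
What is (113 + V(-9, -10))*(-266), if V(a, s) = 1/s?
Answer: -150157/5 ≈ -30031.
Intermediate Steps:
(113 + V(-9, -10))*(-266) = (113 + 1/(-10))*(-266) = (113 - ⅒)*(-266) = (1129/10)*(-266) = -150157/5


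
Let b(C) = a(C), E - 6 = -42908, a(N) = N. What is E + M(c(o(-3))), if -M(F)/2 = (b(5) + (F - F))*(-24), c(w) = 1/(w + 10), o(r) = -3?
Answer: -42662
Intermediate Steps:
E = -42902 (E = 6 - 42908 = -42902)
b(C) = C
c(w) = 1/(10 + w)
M(F) = 240 (M(F) = -2*(5 + (F - F))*(-24) = -2*(5 + 0)*(-24) = -10*(-24) = -2*(-120) = 240)
E + M(c(o(-3))) = -42902 + 240 = -42662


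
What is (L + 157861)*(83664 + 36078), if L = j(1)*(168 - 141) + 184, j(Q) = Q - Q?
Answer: 18924624390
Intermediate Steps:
j(Q) = 0
L = 184 (L = 0*(168 - 141) + 184 = 0*27 + 184 = 0 + 184 = 184)
(L + 157861)*(83664 + 36078) = (184 + 157861)*(83664 + 36078) = 158045*119742 = 18924624390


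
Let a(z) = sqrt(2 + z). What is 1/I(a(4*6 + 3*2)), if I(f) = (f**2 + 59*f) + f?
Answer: -1/3568 + 15*sqrt(2)/7136 ≈ 0.0026924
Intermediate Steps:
I(f) = f**2 + 60*f
1/I(a(4*6 + 3*2)) = 1/(sqrt(2 + (4*6 + 3*2))*(60 + sqrt(2 + (4*6 + 3*2)))) = 1/(sqrt(2 + (24 + 6))*(60 + sqrt(2 + (24 + 6)))) = 1/(sqrt(2 + 30)*(60 + sqrt(2 + 30))) = 1/(sqrt(32)*(60 + sqrt(32))) = 1/((4*sqrt(2))*(60 + 4*sqrt(2))) = 1/(4*sqrt(2)*(60 + 4*sqrt(2))) = sqrt(2)/(8*(60 + 4*sqrt(2)))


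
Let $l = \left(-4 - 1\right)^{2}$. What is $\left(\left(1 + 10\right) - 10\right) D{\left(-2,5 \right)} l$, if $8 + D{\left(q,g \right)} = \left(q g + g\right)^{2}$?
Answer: $425$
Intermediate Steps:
$D{\left(q,g \right)} = -8 + \left(g + g q\right)^{2}$ ($D{\left(q,g \right)} = -8 + \left(q g + g\right)^{2} = -8 + \left(g q + g\right)^{2} = -8 + \left(g + g q\right)^{2}$)
$l = 25$ ($l = \left(-5\right)^{2} = 25$)
$\left(\left(1 + 10\right) - 10\right) D{\left(-2,5 \right)} l = \left(\left(1 + 10\right) - 10\right) \left(-8 + 5^{2} \left(1 - 2\right)^{2}\right) 25 = \left(11 - 10\right) \left(-8 + 25 \left(-1\right)^{2}\right) 25 = 1 \left(-8 + 25 \cdot 1\right) 25 = 1 \left(-8 + 25\right) 25 = 1 \cdot 17 \cdot 25 = 17 \cdot 25 = 425$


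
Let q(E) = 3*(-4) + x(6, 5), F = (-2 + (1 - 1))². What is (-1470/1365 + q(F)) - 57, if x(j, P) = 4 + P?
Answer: -794/13 ≈ -61.077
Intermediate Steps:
F = 4 (F = (-2 + 0)² = (-2)² = 4)
q(E) = -3 (q(E) = 3*(-4) + (4 + 5) = -12 + 9 = -3)
(-1470/1365 + q(F)) - 57 = (-1470/1365 - 3) - 57 = (-1470*1/1365 - 3) - 57 = (-14/13 - 3) - 57 = -53/13 - 57 = -794/13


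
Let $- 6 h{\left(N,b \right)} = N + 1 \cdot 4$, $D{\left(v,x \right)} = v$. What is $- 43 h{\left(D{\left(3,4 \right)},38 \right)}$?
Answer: $\frac{301}{6} \approx 50.167$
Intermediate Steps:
$h{\left(N,b \right)} = - \frac{2}{3} - \frac{N}{6}$ ($h{\left(N,b \right)} = - \frac{N + 1 \cdot 4}{6} = - \frac{N + 4}{6} = - \frac{4 + N}{6} = - \frac{2}{3} - \frac{N}{6}$)
$- 43 h{\left(D{\left(3,4 \right)},38 \right)} = - 43 \left(- \frac{2}{3} - \frac{1}{2}\right) = \left(-43\right) \left(- \frac{7}{6}\right) = \frac{301}{6}$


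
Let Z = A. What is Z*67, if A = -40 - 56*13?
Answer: -51456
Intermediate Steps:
A = -768 (A = -40 - 728 = -768)
Z = -768
Z*67 = -768*67 = -51456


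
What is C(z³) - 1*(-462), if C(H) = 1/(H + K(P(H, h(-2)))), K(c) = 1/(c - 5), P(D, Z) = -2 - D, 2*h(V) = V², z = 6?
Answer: 22253377/48167 ≈ 462.00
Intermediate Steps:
h(V) = V²/2
K(c) = 1/(-5 + c)
C(H) = 1/(H + 1/(-7 - H)) (C(H) = 1/(H + 1/(-5 + (-2 - H))) = 1/(H + 1/(-7 - H)))
C(z³) - 1*(-462) = (7 + 6³)/(-1 + 6³*(7 + 6³)) - 1*(-462) = (7 + 216)/(-1 + 216*(7 + 216)) + 462 = 223/(-1 + 216*223) + 462 = 223/(-1 + 48168) + 462 = 223/48167 + 462 = 22253377/48167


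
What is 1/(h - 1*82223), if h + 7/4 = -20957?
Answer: -4/412727 ≈ -9.6916e-6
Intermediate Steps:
h = -83835/4 (h = -7/4 - 20957 = -83835/4 ≈ -20959.)
1/(h - 1*82223) = 1/(-83835/4 - 1*82223) = 1/(-83835/4 - 82223) = 1/(-412727/4) = -4/412727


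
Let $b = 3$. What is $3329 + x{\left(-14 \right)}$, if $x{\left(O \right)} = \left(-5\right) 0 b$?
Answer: $3329$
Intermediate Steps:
$x{\left(O \right)} = 0$ ($x{\left(O \right)} = \left(-5\right) 0 \cdot 3 = 0 \cdot 3 = 0$)
$3329 + x{\left(-14 \right)} = 3329 + 0 = 3329$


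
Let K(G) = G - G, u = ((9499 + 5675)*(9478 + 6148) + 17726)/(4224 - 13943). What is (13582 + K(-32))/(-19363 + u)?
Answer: -132003458/425315647 ≈ -0.31037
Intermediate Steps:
u = -237126650/9719 (u = (15174*15626 + 17726)/(-9719) = (237108924 + 17726)*(-1/9719) = 237126650*(-1/9719) = -237126650/9719 ≈ -24398.)
K(G) = 0
(13582 + K(-32))/(-19363 + u) = (13582 + 0)/(-19363 - 237126650/9719) = 13582/(-425315647/9719) = 13582*(-9719/425315647) = -132003458/425315647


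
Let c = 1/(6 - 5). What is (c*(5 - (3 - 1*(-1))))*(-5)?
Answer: -5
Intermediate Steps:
c = 1 (c = 1/1 = 1)
(c*(5 - (3 - 1*(-1))))*(-5) = (1*(5 - (3 - 1*(-1))))*(-5) = (1*(5 - (3 + 1)))*(-5) = (1*(5 - 1*4))*(-5) = (1*(5 - 4))*(-5) = (1*1)*(-5) = 1*(-5) = -5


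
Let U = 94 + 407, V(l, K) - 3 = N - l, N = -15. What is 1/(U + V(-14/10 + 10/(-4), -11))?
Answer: 10/4929 ≈ 0.0020288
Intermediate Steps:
V(l, K) = -12 - l (V(l, K) = 3 + (-15 - l) = -12 - l)
U = 501
1/(U + V(-14/10 + 10/(-4), -11)) = 1/(501 + (-12 - (-14/10 + 10/(-4)))) = 1/(501 + (-12 - (-14*⅒ + 10*(-¼)))) = 1/(501 + (-12 - (-7/5 - 5/2))) = 1/(501 + (-12 - 1*(-39/10))) = 1/(501 + (-12 + 39/10)) = 1/(501 - 81/10) = 1/(4929/10) = 10/4929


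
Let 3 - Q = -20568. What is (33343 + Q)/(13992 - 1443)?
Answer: 53914/12549 ≈ 4.2963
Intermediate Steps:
Q = 20571 (Q = 3 - 1*(-20568) = 3 + 20568 = 20571)
(33343 + Q)/(13992 - 1443) = (33343 + 20571)/(13992 - 1443) = 53914/12549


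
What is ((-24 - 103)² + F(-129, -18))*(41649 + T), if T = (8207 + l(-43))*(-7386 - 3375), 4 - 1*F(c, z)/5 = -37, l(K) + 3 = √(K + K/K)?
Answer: -1441338212730 - 175770174*I*√42 ≈ -1.4413e+12 - 1.1391e+9*I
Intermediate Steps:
l(K) = -3 + √(1 + K) (l(K) = -3 + √(K + K/K) = -3 + √(K + 1) = -3 + √(1 + K))
F(c, z) = 205 (F(c, z) = 20 - 5*(-37) = 20 + 185 = 205)
T = -88283244 - 10761*I*√42 (T = (8207 + (-3 + √(1 - 43)))*(-7386 - 3375) = (8207 + (-3 + √(-42)))*(-10761) = (8207 + (-3 + I*√42))*(-10761) = (8204 + I*√42)*(-10761) = -88283244 - 10761*I*√42 ≈ -8.8283e+7 - 69739.0*I)
((-24 - 103)² + F(-129, -18))*(41649 + T) = ((-24 - 103)² + 205)*(41649 + (-88283244 - 10761*I*√42)) = ((-127)² + 205)*(-88241595 - 10761*I*√42) = (16129 + 205)*(-88241595 - 10761*I*√42) = 16334*(-88241595 - 10761*I*√42) = -1441338212730 - 175770174*I*√42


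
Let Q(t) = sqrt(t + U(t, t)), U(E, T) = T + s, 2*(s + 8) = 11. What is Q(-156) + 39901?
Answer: 39901 + I*sqrt(1258)/2 ≈ 39901.0 + 17.734*I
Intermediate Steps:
s = -5/2 (s = -8 + (1/2)*11 = -8 + 11/2 = -5/2 ≈ -2.5000)
U(E, T) = -5/2 + T (U(E, T) = T - 5/2 = -5/2 + T)
Q(t) = sqrt(-5/2 + 2*t) (Q(t) = sqrt(t + (-5/2 + t)) = sqrt(-5/2 + 2*t))
Q(-156) + 39901 = sqrt(-10 + 8*(-156))/2 + 39901 = sqrt(-10 - 1248)/2 + 39901 = sqrt(-1258)/2 + 39901 = (I*sqrt(1258))/2 + 39901 = I*sqrt(1258)/2 + 39901 = 39901 + I*sqrt(1258)/2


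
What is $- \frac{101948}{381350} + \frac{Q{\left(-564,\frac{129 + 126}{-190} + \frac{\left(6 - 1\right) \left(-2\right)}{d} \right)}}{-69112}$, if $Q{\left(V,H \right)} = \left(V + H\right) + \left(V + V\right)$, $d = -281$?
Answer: $- \frac{34170068418939}{140713942946800} \approx -0.24283$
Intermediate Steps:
$Q{\left(V,H \right)} = H + 3 V$ ($Q{\left(V,H \right)} = \left(H + V\right) + 2 V = H + 3 V$)
$- \frac{101948}{381350} + \frac{Q{\left(-564,\frac{129 + 126}{-190} + \frac{\left(6 - 1\right) \left(-2\right)}{d} \right)}}{-69112} = - \frac{101948}{381350} + \frac{\left(\frac{129 + 126}{-190} + \frac{\left(6 - 1\right) \left(-2\right)}{-281}\right) + 3 \left(-564\right)}{-69112} = \left(-101948\right) \frac{1}{381350} + \left(\left(255 \left(- \frac{1}{190}\right) + 5 \left(-2\right) \left(- \frac{1}{281}\right)\right) - 1692\right) \left(- \frac{1}{69112}\right) = - \frac{50974}{190675} + \left(\left(- \frac{51}{38} - - \frac{10}{281}\right) - 1692\right) \left(- \frac{1}{69112}\right) = - \frac{50974}{190675} + \left(\left(- \frac{51}{38} + \frac{10}{281}\right) - 1692\right) \left(- \frac{1}{69112}\right) = - \frac{50974}{190675} + \left(- \frac{13951}{10678} - 1692\right) \left(- \frac{1}{69112}\right) = - \frac{50974}{190675} - - \frac{18081127}{737977936} = - \frac{50974}{190675} + \frac{18081127}{737977936} = - \frac{34170068418939}{140713942946800}$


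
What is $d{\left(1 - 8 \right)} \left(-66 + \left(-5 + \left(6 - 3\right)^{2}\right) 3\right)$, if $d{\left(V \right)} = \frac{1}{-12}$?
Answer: $\frac{9}{2} \approx 4.5$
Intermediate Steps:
$d{\left(V \right)} = - \frac{1}{12}$
$d{\left(1 - 8 \right)} \left(-66 + \left(-5 + \left(6 - 3\right)^{2}\right) 3\right) = - \frac{-66 + \left(-5 + \left(6 - 3\right)^{2}\right) 3}{12} = - \frac{-66 + \left(-5 + 3^{2}\right) 3}{12} = - \frac{-66 + \left(-5 + 9\right) 3}{12} = - \frac{-66 + 4 \cdot 3}{12} = - \frac{-66 + 12}{12} = \left(- \frac{1}{12}\right) \left(-54\right) = \frac{9}{2}$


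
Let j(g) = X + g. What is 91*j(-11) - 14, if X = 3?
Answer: -742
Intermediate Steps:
j(g) = 3 + g
91*j(-11) - 14 = 91*(3 - 11) - 14 = 91*(-8) - 14 = -728 - 14 = -742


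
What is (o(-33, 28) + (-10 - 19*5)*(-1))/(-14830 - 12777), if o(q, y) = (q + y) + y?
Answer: -128/27607 ≈ -0.0046365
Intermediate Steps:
o(q, y) = q + 2*y
(o(-33, 28) + (-10 - 19*5)*(-1))/(-14830 - 12777) = ((-33 + 2*28) + (-10 - 19*5)*(-1))/(-14830 - 12777) = ((-33 + 56) + (-10 - 95)*(-1))/(-27607) = (23 - 105*(-1))*(-1/27607) = (23 + 105)*(-1/27607) = 128*(-1/27607) = -128/27607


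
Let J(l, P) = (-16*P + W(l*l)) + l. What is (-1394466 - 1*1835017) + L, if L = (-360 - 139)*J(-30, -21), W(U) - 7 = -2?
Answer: -3384672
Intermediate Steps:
W(U) = 5 (W(U) = 7 - 2 = 5)
J(l, P) = 5 + l - 16*P (J(l, P) = (-16*P + 5) + l = (5 - 16*P) + l = 5 + l - 16*P)
L = -155189 (L = (-360 - 139)*(5 - 30 - 16*(-21)) = -499*(5 - 30 + 336) = -499*311 = -155189)
(-1394466 - 1*1835017) + L = (-1394466 - 1*1835017) - 155189 = (-1394466 - 1835017) - 155189 = -3229483 - 155189 = -3384672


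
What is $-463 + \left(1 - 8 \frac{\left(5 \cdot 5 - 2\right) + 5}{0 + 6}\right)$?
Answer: $- \frac{1498}{3} \approx -499.33$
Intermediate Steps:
$-463 + \left(1 - 8 \frac{\left(5 \cdot 5 - 2\right) + 5}{0 + 6}\right) = -463 + \left(1 - 8 \frac{\left(25 - 2\right) + 5}{6}\right) = -463 + \left(1 - 8 \left(23 + 5\right) \frac{1}{6}\right) = -463 + \left(1 - 8 \cdot 28 \cdot \frac{1}{6}\right) = -463 + \left(1 - \frac{112}{3}\right) = -463 - \frac{109}{3} = - \frac{1498}{3}$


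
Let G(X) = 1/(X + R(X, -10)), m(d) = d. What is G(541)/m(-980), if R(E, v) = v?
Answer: -1/520380 ≈ -1.9217e-6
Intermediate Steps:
G(X) = 1/(-10 + X) (G(X) = 1/(X - 10) = 1/(-10 + X))
G(541)/m(-980) = 1/((-10 + 541)*(-980)) = -1/980/531 = (1/531)*(-1/980) = -1/520380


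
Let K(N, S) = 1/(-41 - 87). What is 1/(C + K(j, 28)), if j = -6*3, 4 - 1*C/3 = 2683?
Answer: -128/1028737 ≈ -0.00012442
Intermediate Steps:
C = -8037 (C = 12 - 3*2683 = 12 - 8049 = -8037)
j = -18
K(N, S) = -1/128 (K(N, S) = 1/(-128) = -1/128)
1/(C + K(j, 28)) = 1/(-8037 - 1/128) = 1/(-1028737/128) = -128/1028737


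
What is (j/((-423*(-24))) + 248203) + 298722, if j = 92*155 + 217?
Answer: 5552397077/10152 ≈ 5.4693e+5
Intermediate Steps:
j = 14477 (j = 14260 + 217 = 14477)
(j/((-423*(-24))) + 248203) + 298722 = (14477/((-423*(-24))) + 248203) + 298722 = (14477/10152 + 248203) + 298722 = 2519771333/10152 + 298722 = 5552397077/10152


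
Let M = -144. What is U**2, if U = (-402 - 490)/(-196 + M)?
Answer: 49729/7225 ≈ 6.8829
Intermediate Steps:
U = 223/85 (U = (-402 - 490)/(-196 - 144) = -892/(-340) = -892*(-1/340) = 223/85 ≈ 2.6235)
U**2 = (223/85)**2 = 49729/7225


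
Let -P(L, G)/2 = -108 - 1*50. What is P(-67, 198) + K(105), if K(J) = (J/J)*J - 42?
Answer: 379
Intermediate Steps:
K(J) = -42 + J (K(J) = 1*J - 42 = J - 42 = -42 + J)
P(L, G) = 316 (P(L, G) = -2*(-108 - 1*50) = -2*(-108 - 50) = -2*(-158) = 316)
P(-67, 198) + K(105) = 316 + (-42 + 105) = 316 + 63 = 379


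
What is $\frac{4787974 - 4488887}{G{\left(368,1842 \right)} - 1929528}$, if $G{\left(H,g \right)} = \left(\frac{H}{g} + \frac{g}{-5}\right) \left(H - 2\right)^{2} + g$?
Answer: $- \frac{459098545}{78669232434} \approx -0.0058358$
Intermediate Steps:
$G{\left(H,g \right)} = g + \left(-2 + H\right)^{2} \left(- \frac{g}{5} + \frac{H}{g}\right)$ ($G{\left(H,g \right)} = \left(\frac{H}{g} + g \left(- \frac{1}{5}\right)\right) \left(-2 + H\right)^{2} + g = \left(\frac{H}{g} - \frac{g}{5}\right) \left(-2 + H\right)^{2} + g = \left(- \frac{g}{5} + \frac{H}{g}\right) \left(-2 + H\right)^{2} + g = \left(-2 + H\right)^{2} \left(- \frac{g}{5} + \frac{H}{g}\right) + g = g + \left(-2 + H\right)^{2} \left(- \frac{g}{5} + \frac{H}{g}\right)$)
$\frac{4787974 - 4488887}{G{\left(368,1842 \right)} - 1929528} = \frac{4787974 - 4488887}{\left(1842 - \frac{1842 \left(-2 + 368\right)^{2}}{5} + \frac{368 \left(-2 + 368\right)^{2}}{1842}\right) - 1929528} = \frac{299087}{\left(1842 - \frac{1842 \cdot 366^{2}}{5} + 368 \cdot \frac{1}{1842} \cdot 366^{2}\right) - 1929528} = \frac{299087}{\left(1842 - \frac{1842}{5} \cdot 133956 + 368 \cdot \frac{1}{1842} \cdot 133956\right) - 1929528} = \frac{299087}{\left(1842 - \frac{246746952}{5} + \frac{8215968}{307}\right) - 1929528} = \frac{299087}{- \frac{75707406954}{1535} - 1929528} = \frac{299087}{- \frac{78669232434}{1535}} = 299087 \left(- \frac{1535}{78669232434}\right) = - \frac{459098545}{78669232434}$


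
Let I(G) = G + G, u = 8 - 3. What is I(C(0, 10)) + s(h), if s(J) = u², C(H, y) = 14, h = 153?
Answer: 53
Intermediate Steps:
u = 5
I(G) = 2*G
s(J) = 25 (s(J) = 5² = 25)
I(C(0, 10)) + s(h) = 2*14 + 25 = 28 + 25 = 53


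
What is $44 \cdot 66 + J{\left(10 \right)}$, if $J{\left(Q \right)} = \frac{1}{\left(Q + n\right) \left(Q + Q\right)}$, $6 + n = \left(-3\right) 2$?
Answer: $\frac{116159}{40} \approx 2904.0$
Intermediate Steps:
$n = -12$ ($n = -6 - 6 = -12$)
$J{\left(Q \right)} = \frac{1}{2 Q \left(-12 + Q\right)}$ ($J{\left(Q \right)} = \frac{1}{\left(Q - 12\right) \left(Q + Q\right)} = \frac{1}{\left(-12 + Q\right) 2 Q} = \frac{1}{2 Q \left(-12 + Q\right)}$)
$44 \cdot 66 + J{\left(10 \right)} = 44 \cdot 66 + \frac{1}{2 \cdot 10 \left(-12 + 10\right)} = 2904 + \frac{1}{2} \cdot \frac{1}{10} \frac{1}{-2} = 2904 + \frac{1}{2} \cdot \frac{1}{10} \left(- \frac{1}{2}\right) = 2904 - \frac{1}{40} = \frac{116159}{40}$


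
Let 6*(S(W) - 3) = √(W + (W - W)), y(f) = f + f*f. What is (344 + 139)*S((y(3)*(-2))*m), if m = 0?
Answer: 1449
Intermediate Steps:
y(f) = f + f²
S(W) = 3 + √W/6 (S(W) = 3 + √(W + (W - W))/6 = 3 + √(W + 0)/6 = 3 + √W/6)
(344 + 139)*S((y(3)*(-2))*m) = (344 + 139)*(3 + √(((3*(1 + 3))*(-2))*0)/6) = 483*(3 + √(((3*4)*(-2))*0)/6) = 483*(3 + √((12*(-2))*0)/6) = 483*(3 + √(-24*0)/6) = 483*(3 + √0/6) = 483*(3 + (⅙)*0) = 483*(3 + 0) = 483*3 = 1449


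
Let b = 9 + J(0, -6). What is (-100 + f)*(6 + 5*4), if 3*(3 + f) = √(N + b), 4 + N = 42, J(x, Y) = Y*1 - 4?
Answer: -2678 + 26*√37/3 ≈ -2625.3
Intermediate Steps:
J(x, Y) = -4 + Y (J(x, Y) = Y - 4 = -4 + Y)
N = 38 (N = -4 + 42 = 38)
b = -1 (b = 9 + (-4 - 6) = 9 - 10 = -1)
f = -3 + √37/3 (f = -3 + √(38 - 1)/3 = -3 + √37/3 ≈ -0.97241)
(-100 + f)*(6 + 5*4) = (-100 + (-3 + √37/3))*(6 + 5*4) = (-103 + √37/3)*(6 + 20) = (-103 + √37/3)*26 = -2678 + 26*√37/3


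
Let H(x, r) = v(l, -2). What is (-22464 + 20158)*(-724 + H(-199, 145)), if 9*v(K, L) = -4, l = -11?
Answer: 15035120/9 ≈ 1.6706e+6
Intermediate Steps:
v(K, L) = -4/9 (v(K, L) = (⅑)*(-4) = -4/9)
H(x, r) = -4/9
(-22464 + 20158)*(-724 + H(-199, 145)) = (-22464 + 20158)*(-724 - 4/9) = -2306*(-6520/9) = 15035120/9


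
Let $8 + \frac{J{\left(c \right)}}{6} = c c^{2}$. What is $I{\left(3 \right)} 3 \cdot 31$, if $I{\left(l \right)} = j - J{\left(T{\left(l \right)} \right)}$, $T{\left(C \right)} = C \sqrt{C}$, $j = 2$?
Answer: $4650 - 45198 \sqrt{3} \approx -73635.0$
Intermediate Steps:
$T{\left(C \right)} = C^{\frac{3}{2}}$
$J{\left(c \right)} = -48 + 6 c^{3}$ ($J{\left(c \right)} = -48 + 6 c c^{2} = -48 + 6 c^{3}$)
$I{\left(l \right)} = 50 - 6 l^{\frac{9}{2}}$ ($I{\left(l \right)} = 2 - \left(-48 + 6 \left(l^{\frac{3}{2}}\right)^{3}\right) = 2 - \left(-48 + 6 l^{\frac{9}{2}}\right) = 50 - 6 l^{\frac{9}{2}}$)
$I{\left(3 \right)} 3 \cdot 31 = \left(50 - 6 \cdot 3^{\frac{9}{2}}\right) 3 \cdot 31 = \left(50 - 6 \cdot 81 \sqrt{3}\right) 3 \cdot 31 = \left(50 - 486 \sqrt{3}\right) 3 \cdot 31 = \left(150 - 1458 \sqrt{3}\right) 31 = 4650 - 45198 \sqrt{3}$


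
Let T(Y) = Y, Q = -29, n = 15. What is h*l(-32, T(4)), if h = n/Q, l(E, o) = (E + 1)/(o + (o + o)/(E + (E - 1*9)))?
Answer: 33945/8236 ≈ 4.1215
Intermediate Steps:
l(E, o) = (1 + E)/(o + 2*o/(-9 + 2*E)) (l(E, o) = (1 + E)/(o + (2*o)/(E + (E - 9))) = (1 + E)/(o + (2*o)/(E + (-9 + E))) = (1 + E)/(o + (2*o)/(-9 + 2*E)) = (1 + E)/(o + 2*o/(-9 + 2*E)))
h = -15/29 (h = 15/(-29) = 15*(-1/29) = -15/29 ≈ -0.51724)
h*l(-32, T(4)) = -15*(-9 - 7*(-32) + 2*(-32)**2)/(29*4*(-7 + 2*(-32))) = -15*(-9 + 224 + 2*1024)/(116*(-7 - 64)) = -15*(-9 + 224 + 2048)/(116*(-71)) = -15*(-1)*2263/(116*71) = -15/29*(-2263/284) = 33945/8236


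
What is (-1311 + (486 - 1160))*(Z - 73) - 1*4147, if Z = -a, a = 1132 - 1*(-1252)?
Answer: 4872998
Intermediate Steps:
a = 2384 (a = 1132 + 1252 = 2384)
Z = -2384 (Z = -1*2384 = -2384)
(-1311 + (486 - 1160))*(Z - 73) - 1*4147 = (-1311 + (486 - 1160))*(-2384 - 73) - 1*4147 = (-1311 - 674)*(-2457) - 4147 = -1985*(-2457) - 4147 = 4877145 - 4147 = 4872998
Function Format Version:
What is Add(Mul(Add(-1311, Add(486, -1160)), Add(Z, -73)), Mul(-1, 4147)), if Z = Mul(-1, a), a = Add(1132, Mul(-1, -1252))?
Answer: 4872998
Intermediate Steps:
a = 2384 (a = Add(1132, 1252) = 2384)
Z = -2384 (Z = Mul(-1, 2384) = -2384)
Add(Mul(Add(-1311, Add(486, -1160)), Add(Z, -73)), Mul(-1, 4147)) = Add(Mul(Add(-1311, Add(486, -1160)), Add(-2384, -73)), Mul(-1, 4147)) = Add(Mul(Add(-1311, -674), -2457), -4147) = Add(Mul(-1985, -2457), -4147) = Add(4877145, -4147) = 4872998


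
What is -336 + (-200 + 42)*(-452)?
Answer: 71080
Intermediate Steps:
-336 + (-200 + 42)*(-452) = -336 - 158*(-452) = -336 + 71416 = 71080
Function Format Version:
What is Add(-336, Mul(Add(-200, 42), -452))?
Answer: 71080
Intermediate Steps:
Add(-336, Mul(Add(-200, 42), -452)) = Add(-336, Mul(-158, -452)) = Add(-336, 71416) = 71080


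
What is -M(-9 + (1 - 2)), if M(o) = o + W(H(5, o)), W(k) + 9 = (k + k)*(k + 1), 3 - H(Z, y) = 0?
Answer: -5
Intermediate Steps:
H(Z, y) = 3 (H(Z, y) = 3 - 1*0 = 3 + 0 = 3)
W(k) = -9 + 2*k*(1 + k) (W(k) = -9 + (k + k)*(k + 1) = -9 + (2*k)*(1 + k) = -9 + 2*k*(1 + k))
M(o) = 15 + o (M(o) = o + (-9 + 2*3 + 2*3²) = o + (-9 + 6 + 2*9) = o + (-9 + 6 + 18) = o + 15 = 15 + o)
-M(-9 + (1 - 2)) = -(15 + (-9 + (1 - 2))) = -(15 + (-9 - 1)) = -(15 - 10) = -1*5 = -5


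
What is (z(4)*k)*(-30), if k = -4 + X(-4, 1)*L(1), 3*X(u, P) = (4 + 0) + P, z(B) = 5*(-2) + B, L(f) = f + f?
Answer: -120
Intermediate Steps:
L(f) = 2*f
z(B) = -10 + B
X(u, P) = 4/3 + P/3 (X(u, P) = ((4 + 0) + P)/3 = (4 + P)/3 = 4/3 + P/3)
k = -2/3 (k = -4 + (4/3 + (1/3)*1)*(2*1) = -4 + (4/3 + 1/3)*2 = -4 + (5/3)*2 = -4 + 10/3 = -2/3 ≈ -0.66667)
(z(4)*k)*(-30) = ((-10 + 4)*(-2/3))*(-30) = -6*(-2/3)*(-30) = 4*(-30) = -120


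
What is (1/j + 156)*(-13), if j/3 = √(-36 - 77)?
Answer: -2028 + 13*I*√113/339 ≈ -2028.0 + 0.40765*I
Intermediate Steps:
j = 3*I*√113 (j = 3*√(-36 - 77) = 3*√(-113) = 3*(I*√113) = 3*I*√113 ≈ 31.89*I)
(1/j + 156)*(-13) = (1/(3*I*√113) + 156)*(-13) = (-I*√113/339 + 156)*(-13) = (156 - I*√113/339)*(-13) = -2028 + 13*I*√113/339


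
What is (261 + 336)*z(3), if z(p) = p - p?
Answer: 0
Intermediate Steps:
z(p) = 0
(261 + 336)*z(3) = (261 + 336)*0 = 597*0 = 0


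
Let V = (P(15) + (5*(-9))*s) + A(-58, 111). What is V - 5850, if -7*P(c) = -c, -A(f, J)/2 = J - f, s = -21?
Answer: -36686/7 ≈ -5240.9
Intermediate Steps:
A(f, J) = -2*J + 2*f (A(f, J) = -2*(J - f) = -2*J + 2*f)
P(c) = c/7 (P(c) = -(-1)*c/7 = c/7)
V = 4264/7 (V = ((⅐)*15 + (5*(-9))*(-21)) + (-2*111 + 2*(-58)) = (15/7 - 45*(-21)) + (-222 - 116) = (15/7 + 945) - 338 = 6630/7 - 338 = 4264/7 ≈ 609.14)
V - 5850 = 4264/7 - 5850 = -36686/7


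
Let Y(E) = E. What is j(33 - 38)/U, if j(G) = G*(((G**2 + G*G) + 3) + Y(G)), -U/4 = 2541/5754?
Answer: 16440/121 ≈ 135.87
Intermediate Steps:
U = -242/137 (U = -10164/5754 = -4*121/274 = -242/137 ≈ -1.7664)
j(G) = G*(3 + G + 2*G**2) (j(G) = G*(((G**2 + G*G) + 3) + G) = G*(((G**2 + G**2) + 3) + G) = G*((2*G**2 + 3) + G) = G*((3 + 2*G**2) + G) = G*(3 + G + 2*G**2))
j(33 - 38)/U = ((33 - 38)*(3 + (33 - 38) + 2*(33 - 38)**2))/(-242/137) = -5*(3 - 5 + 2*(-5)**2)*(-137/242) = -5*(3 - 5 + 2*25)*(-137/242) = -5*(3 - 5 + 50)*(-137/242) = -5*48*(-137/242) = -240*(-137/242) = 16440/121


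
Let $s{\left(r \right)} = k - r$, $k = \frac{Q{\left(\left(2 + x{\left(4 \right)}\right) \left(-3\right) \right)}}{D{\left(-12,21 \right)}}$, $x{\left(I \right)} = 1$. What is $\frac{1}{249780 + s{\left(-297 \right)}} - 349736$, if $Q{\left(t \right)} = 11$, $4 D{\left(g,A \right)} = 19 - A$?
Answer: $- \frac{87453235479}{250055} \approx -3.4974 \cdot 10^{5}$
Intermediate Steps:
$D{\left(g,A \right)} = \frac{19}{4} - \frac{A}{4}$ ($D{\left(g,A \right)} = \frac{19 - A}{4} = \frac{19}{4} - \frac{A}{4}$)
$k = -22$ ($k = \frac{11}{\frac{19}{4} - \frac{21}{4}} = \frac{11}{- \frac{1}{2}} = 11 \left(-2\right) = -22$)
$s{\left(r \right)} = -22 - r$
$\frac{1}{249780 + s{\left(-297 \right)}} - 349736 = \frac{1}{249780 - -275} - 349736 = \frac{1}{249780 + \left(-22 + 297\right)} - 349736 = \frac{1}{249780 + 275} - 349736 = \frac{1}{250055} - 349736 = - \frac{87453235479}{250055}$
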